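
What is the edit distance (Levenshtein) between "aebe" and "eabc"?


Computing edit distance: "aebe" -> "eabc"
DP table:
           e    a    b    c
      0    1    2    3    4
  a   1    1    1    2    3
  e   2    1    2    2    3
  b   3    2    2    2    3
  e   4    3    3    3    3
Edit distance = dp[4][4] = 3

3


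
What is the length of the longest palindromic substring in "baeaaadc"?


Input: "baeaaadc"
Checking substrings for palindromes:
  [1:4] "aea" (len 3) => palindrome
  [3:6] "aaa" (len 3) => palindrome
  [3:5] "aa" (len 2) => palindrome
  [4:6] "aa" (len 2) => palindrome
Longest palindromic substring: "aea" with length 3

3


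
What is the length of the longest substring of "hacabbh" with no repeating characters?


Input: "hacabbh"
Sliding window (track last position of each char):
  Position 0 ('h'): window [0,0] length 1 -- new best
  Position 1 ('a'): window [0,1] length 2 -- new best
  Position 2 ('c'): window [0,2] length 3 -- new best
  Position 3 ('a'): repeat (last at 1), move window start to 2
  Position 3 ('a'): window [2,3] length 2
  Position 4 ('b'): window [2,4] length 3
  Position 5 ('b'): repeat (last at 4), move window start to 5
  Position 5 ('b'): window [5,5] length 1
  Position 6 ('h'): window [5,6] length 2
Longest substring with no repeats: "hac" with length 3

3


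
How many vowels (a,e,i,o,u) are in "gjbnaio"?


Input: gjbnaio
Checking each character:
  'g' at position 0: consonant
  'j' at position 1: consonant
  'b' at position 2: consonant
  'n' at position 3: consonant
  'a' at position 4: vowel (running total: 1)
  'i' at position 5: vowel (running total: 2)
  'o' at position 6: vowel (running total: 3)
Total vowels: 3

3


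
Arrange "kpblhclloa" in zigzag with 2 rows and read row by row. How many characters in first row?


Zigzag "kpblhclloa" into 2 rows:
Placing characters:
  'k' => row 0
  'p' => row 1
  'b' => row 0
  'l' => row 1
  'h' => row 0
  'c' => row 1
  'l' => row 0
  'l' => row 1
  'o' => row 0
  'a' => row 1
Rows:
  Row 0: "kbhlo"
  Row 1: "plcla"
First row length: 5

5


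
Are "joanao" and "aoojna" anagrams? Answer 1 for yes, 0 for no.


Strings: "joanao", "aoojna"
Sorted first:  aajnoo
Sorted second: aajnoo
Sorted forms match => anagrams

1


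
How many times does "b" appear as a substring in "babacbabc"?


Searching for "b" in "babacbabc"
Scanning each position:
  Position 0: "b" => MATCH
  Position 1: "a" => no
  Position 2: "b" => MATCH
  Position 3: "a" => no
  Position 4: "c" => no
  Position 5: "b" => MATCH
  Position 6: "a" => no
  Position 7: "b" => MATCH
  Position 8: "c" => no
Total occurrences: 4

4


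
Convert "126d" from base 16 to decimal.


Input: "126d" in base 16
Positional expansion:
  Digit '1' (value 1) x 16^3 = 4096
  Digit '2' (value 2) x 16^2 = 512
  Digit '6' (value 6) x 16^1 = 96
  Digit 'd' (value 13) x 16^0 = 13
Sum = 4717

4717


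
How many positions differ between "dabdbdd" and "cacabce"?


Comparing "dabdbdd" and "cacabce" position by position:
  Position 0: 'd' vs 'c' => DIFFER
  Position 1: 'a' vs 'a' => same
  Position 2: 'b' vs 'c' => DIFFER
  Position 3: 'd' vs 'a' => DIFFER
  Position 4: 'b' vs 'b' => same
  Position 5: 'd' vs 'c' => DIFFER
  Position 6: 'd' vs 'e' => DIFFER
Positions that differ: 5

5


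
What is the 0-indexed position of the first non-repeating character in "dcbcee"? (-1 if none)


Input: dcbcee
Character frequencies:
  'b': 1
  'c': 2
  'd': 1
  'e': 2
Scanning left to right for freq == 1:
  Position 0 ('d'): unique! => answer = 0

0


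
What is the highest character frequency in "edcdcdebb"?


Input: edcdcdebb
Character counts:
  'b': 2
  'c': 2
  'd': 3
  'e': 2
Maximum frequency: 3

3


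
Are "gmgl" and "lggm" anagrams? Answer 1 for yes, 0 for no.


Strings: "gmgl", "lggm"
Sorted first:  gglm
Sorted second: gglm
Sorted forms match => anagrams

1


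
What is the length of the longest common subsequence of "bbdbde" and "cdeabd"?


LCS of "bbdbde" and "cdeabd"
DP table:
           c    d    e    a    b    d
      0    0    0    0    0    0    0
  b   0    0    0    0    0    1    1
  b   0    0    0    0    0    1    1
  d   0    0    1    1    1    1    2
  b   0    0    1    1    1    2    2
  d   0    0    1    1    1    2    3
  e   0    0    1    2    2    2    3
LCS length = dp[6][6] = 3

3


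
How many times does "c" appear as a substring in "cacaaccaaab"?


Searching for "c" in "cacaaccaaab"
Scanning each position:
  Position 0: "c" => MATCH
  Position 1: "a" => no
  Position 2: "c" => MATCH
  Position 3: "a" => no
  Position 4: "a" => no
  Position 5: "c" => MATCH
  Position 6: "c" => MATCH
  Position 7: "a" => no
  Position 8: "a" => no
  Position 9: "a" => no
  Position 10: "b" => no
Total occurrences: 4

4


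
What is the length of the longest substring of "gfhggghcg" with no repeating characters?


Input: "gfhggghcg"
Sliding window (track last position of each char):
  Position 0 ('g'): window [0,0] length 1 -- new best
  Position 1 ('f'): window [0,1] length 2 -- new best
  Position 2 ('h'): window [0,2] length 3 -- new best
  Position 3 ('g'): repeat (last at 0), move window start to 1
  Position 3 ('g'): window [1,3] length 3
  Position 4 ('g'): repeat (last at 3), move window start to 4
  Position 4 ('g'): window [4,4] length 1
  Position 5 ('g'): repeat (last at 4), move window start to 5
  Position 5 ('g'): window [5,5] length 1
  Position 6 ('h'): window [5,6] length 2
  Position 7 ('c'): window [5,7] length 3
  Position 8 ('g'): repeat (last at 5), move window start to 6
  Position 8 ('g'): window [6,8] length 3
Longest substring with no repeats: "gfh" with length 3

3


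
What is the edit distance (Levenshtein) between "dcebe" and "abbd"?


Computing edit distance: "dcebe" -> "abbd"
DP table:
           a    b    b    d
      0    1    2    3    4
  d   1    1    2    3    3
  c   2    2    2    3    4
  e   3    3    3    3    4
  b   4    4    3    3    4
  e   5    5    4    4    4
Edit distance = dp[5][4] = 4

4


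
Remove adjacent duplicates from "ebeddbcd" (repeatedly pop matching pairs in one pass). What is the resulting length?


Input: ebeddbcd
Stack-based adjacent duplicate removal:
  Read 'e': push. Stack: e
  Read 'b': push. Stack: eb
  Read 'e': push. Stack: ebe
  Read 'd': push. Stack: ebed
  Read 'd': matches stack top 'd' => pop. Stack: ebe
  Read 'b': push. Stack: ebeb
  Read 'c': push. Stack: ebebc
  Read 'd': push. Stack: ebebcd
Final stack: "ebebcd" (length 6)

6


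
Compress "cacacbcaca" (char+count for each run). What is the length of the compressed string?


Input: cacacbcaca
Runs:
  'c' x 1 => "c1"
  'a' x 1 => "a1"
  'c' x 1 => "c1"
  'a' x 1 => "a1"
  'c' x 1 => "c1"
  'b' x 1 => "b1"
  'c' x 1 => "c1"
  'a' x 1 => "a1"
  'c' x 1 => "c1"
  'a' x 1 => "a1"
Compressed: "c1a1c1a1c1b1c1a1c1a1"
Compressed length: 20

20


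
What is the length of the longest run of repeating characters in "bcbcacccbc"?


Input: "bcbcacccbc"
Scanning for longest run:
  Position 1 ('c'): new char, reset run to 1
  Position 2 ('b'): new char, reset run to 1
  Position 3 ('c'): new char, reset run to 1
  Position 4 ('a'): new char, reset run to 1
  Position 5 ('c'): new char, reset run to 1
  Position 6 ('c'): continues run of 'c', length=2
  Position 7 ('c'): continues run of 'c', length=3
  Position 8 ('b'): new char, reset run to 1
  Position 9 ('c'): new char, reset run to 1
Longest run: 'c' with length 3

3


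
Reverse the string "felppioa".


Input: felppioa
Reading characters right to left:
  Position 7: 'a'
  Position 6: 'o'
  Position 5: 'i'
  Position 4: 'p'
  Position 3: 'p'
  Position 2: 'l'
  Position 1: 'e'
  Position 0: 'f'
Reversed: aoipplef

aoipplef


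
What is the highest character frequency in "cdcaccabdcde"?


Input: cdcaccabdcde
Character counts:
  'a': 2
  'b': 1
  'c': 5
  'd': 3
  'e': 1
Maximum frequency: 5

5


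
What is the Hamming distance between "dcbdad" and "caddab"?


Comparing "dcbdad" and "caddab" position by position:
  Position 0: 'd' vs 'c' => differ
  Position 1: 'c' vs 'a' => differ
  Position 2: 'b' vs 'd' => differ
  Position 3: 'd' vs 'd' => same
  Position 4: 'a' vs 'a' => same
  Position 5: 'd' vs 'b' => differ
Total differences (Hamming distance): 4

4


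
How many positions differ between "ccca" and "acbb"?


Comparing "ccca" and "acbb" position by position:
  Position 0: 'c' vs 'a' => DIFFER
  Position 1: 'c' vs 'c' => same
  Position 2: 'c' vs 'b' => DIFFER
  Position 3: 'a' vs 'b' => DIFFER
Positions that differ: 3

3


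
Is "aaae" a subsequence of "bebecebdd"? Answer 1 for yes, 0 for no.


Check if "aaae" is a subsequence of "bebecebdd"
Greedy scan:
  Position 0 ('b'): no match needed
  Position 1 ('e'): no match needed
  Position 2 ('b'): no match needed
  Position 3 ('e'): no match needed
  Position 4 ('c'): no match needed
  Position 5 ('e'): no match needed
  Position 6 ('b'): no match needed
  Position 7 ('d'): no match needed
  Position 8 ('d'): no match needed
Only matched 0/4 characters => not a subsequence

0


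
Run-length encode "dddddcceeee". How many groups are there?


Input: dddddcceeee
Scanning for consecutive runs:
  Group 1: 'd' x 5 (positions 0-4)
  Group 2: 'c' x 2 (positions 5-6)
  Group 3: 'e' x 4 (positions 7-10)
Total groups: 3

3


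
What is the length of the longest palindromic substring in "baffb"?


Input: "baffb"
Checking substrings for palindromes:
  [2:4] "ff" (len 2) => palindrome
Longest palindromic substring: "ff" with length 2

2


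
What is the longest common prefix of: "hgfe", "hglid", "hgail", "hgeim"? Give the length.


Words: hgfe, hglid, hgail, hgeim
  Position 0: all 'h' => match
  Position 1: all 'g' => match
  Position 2: ('f', 'l', 'a', 'e') => mismatch, stop
LCP = "hg" (length 2)

2


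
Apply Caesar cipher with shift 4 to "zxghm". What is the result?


Caesar cipher: shift "zxghm" by 4
  'z' (pos 25) + 4 = pos 3 = 'd'
  'x' (pos 23) + 4 = pos 1 = 'b'
  'g' (pos 6) + 4 = pos 10 = 'k'
  'h' (pos 7) + 4 = pos 11 = 'l'
  'm' (pos 12) + 4 = pos 16 = 'q'
Result: dbklq

dbklq


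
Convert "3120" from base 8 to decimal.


Input: "3120" in base 8
Positional expansion:
  Digit '3' (value 3) x 8^3 = 1536
  Digit '1' (value 1) x 8^2 = 64
  Digit '2' (value 2) x 8^1 = 16
  Digit '0' (value 0) x 8^0 = 0
Sum = 1616

1616


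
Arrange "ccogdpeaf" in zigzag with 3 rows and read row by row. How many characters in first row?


Zigzag "ccogdpeaf" into 3 rows:
Placing characters:
  'c' => row 0
  'c' => row 1
  'o' => row 2
  'g' => row 1
  'd' => row 0
  'p' => row 1
  'e' => row 2
  'a' => row 1
  'f' => row 0
Rows:
  Row 0: "cdf"
  Row 1: "cgpa"
  Row 2: "oe"
First row length: 3

3


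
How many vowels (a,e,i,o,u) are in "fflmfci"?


Input: fflmfci
Checking each character:
  'f' at position 0: consonant
  'f' at position 1: consonant
  'l' at position 2: consonant
  'm' at position 3: consonant
  'f' at position 4: consonant
  'c' at position 5: consonant
  'i' at position 6: vowel (running total: 1)
Total vowels: 1

1


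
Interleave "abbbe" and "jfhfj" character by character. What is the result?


Interleaving "abbbe" and "jfhfj":
  Position 0: 'a' from first, 'j' from second => "aj"
  Position 1: 'b' from first, 'f' from second => "bf"
  Position 2: 'b' from first, 'h' from second => "bh"
  Position 3: 'b' from first, 'f' from second => "bf"
  Position 4: 'e' from first, 'j' from second => "ej"
Result: ajbfbhbfej

ajbfbhbfej


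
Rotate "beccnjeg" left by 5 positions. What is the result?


Input: "beccnjeg", rotate left by 5
First 5 characters: "beccn"
Remaining characters: "jeg"
Concatenate remaining + first: "jeg" + "beccn" = "jegbeccn"

jegbeccn


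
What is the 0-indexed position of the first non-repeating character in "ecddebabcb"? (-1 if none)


Input: ecddebabcb
Character frequencies:
  'a': 1
  'b': 3
  'c': 2
  'd': 2
  'e': 2
Scanning left to right for freq == 1:
  Position 0 ('e'): freq=2, skip
  Position 1 ('c'): freq=2, skip
  Position 2 ('d'): freq=2, skip
  Position 3 ('d'): freq=2, skip
  Position 4 ('e'): freq=2, skip
  Position 5 ('b'): freq=3, skip
  Position 6 ('a'): unique! => answer = 6

6


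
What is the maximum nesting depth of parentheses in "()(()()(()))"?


Input: "()(()()(()))"
Tracking depth:
  Position 0 '(': depth becomes 1
  Position 1 ')': depth becomes 0
  Position 2 '(': depth becomes 1
  Position 3 '(': depth becomes 2
  Position 4 ')': depth becomes 1
  Position 5 '(': depth becomes 2
  Position 6 ')': depth becomes 1
  Position 7 '(': depth becomes 2
  Position 8 '(': depth becomes 3
  Position 9 ')': depth becomes 2
  Position 10 ')': depth becomes 1
  Position 11 ')': depth becomes 0
Maximum depth reached: 3

3


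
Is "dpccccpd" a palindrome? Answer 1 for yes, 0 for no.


Input: dpccccpd
Reversed: dpccccpd
  Compare pos 0 ('d') with pos 7 ('d'): match
  Compare pos 1 ('p') with pos 6 ('p'): match
  Compare pos 2 ('c') with pos 5 ('c'): match
  Compare pos 3 ('c') with pos 4 ('c'): match
Result: palindrome

1


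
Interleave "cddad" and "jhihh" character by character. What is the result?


Interleaving "cddad" and "jhihh":
  Position 0: 'c' from first, 'j' from second => "cj"
  Position 1: 'd' from first, 'h' from second => "dh"
  Position 2: 'd' from first, 'i' from second => "di"
  Position 3: 'a' from first, 'h' from second => "ah"
  Position 4: 'd' from first, 'h' from second => "dh"
Result: cjdhdiahdh

cjdhdiahdh


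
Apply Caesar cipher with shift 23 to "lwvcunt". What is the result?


Caesar cipher: shift "lwvcunt" by 23
  'l' (pos 11) + 23 = pos 8 = 'i'
  'w' (pos 22) + 23 = pos 19 = 't'
  'v' (pos 21) + 23 = pos 18 = 's'
  'c' (pos 2) + 23 = pos 25 = 'z'
  'u' (pos 20) + 23 = pos 17 = 'r'
  'n' (pos 13) + 23 = pos 10 = 'k'
  't' (pos 19) + 23 = pos 16 = 'q'
Result: itszrkq

itszrkq


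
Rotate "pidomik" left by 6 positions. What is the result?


Input: "pidomik", rotate left by 6
First 6 characters: "pidomi"
Remaining characters: "k"
Concatenate remaining + first: "k" + "pidomi" = "kpidomi"

kpidomi


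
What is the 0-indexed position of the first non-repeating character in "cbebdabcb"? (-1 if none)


Input: cbebdabcb
Character frequencies:
  'a': 1
  'b': 4
  'c': 2
  'd': 1
  'e': 1
Scanning left to right for freq == 1:
  Position 0 ('c'): freq=2, skip
  Position 1 ('b'): freq=4, skip
  Position 2 ('e'): unique! => answer = 2

2


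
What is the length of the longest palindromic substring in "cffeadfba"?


Input: "cffeadfba"
Checking substrings for palindromes:
  [1:3] "ff" (len 2) => palindrome
Longest palindromic substring: "ff" with length 2

2


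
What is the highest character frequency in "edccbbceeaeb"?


Input: edccbbceeaeb
Character counts:
  'a': 1
  'b': 3
  'c': 3
  'd': 1
  'e': 4
Maximum frequency: 4

4


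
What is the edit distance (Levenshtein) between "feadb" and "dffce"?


Computing edit distance: "feadb" -> "dffce"
DP table:
           d    f    f    c    e
      0    1    2    3    4    5
  f   1    1    1    2    3    4
  e   2    2    2    2    3    3
  a   3    3    3    3    3    4
  d   4    3    4    4    4    4
  b   5    4    4    5    5    5
Edit distance = dp[5][5] = 5

5


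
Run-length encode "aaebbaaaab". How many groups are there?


Input: aaebbaaaab
Scanning for consecutive runs:
  Group 1: 'a' x 2 (positions 0-1)
  Group 2: 'e' x 1 (positions 2-2)
  Group 3: 'b' x 2 (positions 3-4)
  Group 4: 'a' x 4 (positions 5-8)
  Group 5: 'b' x 1 (positions 9-9)
Total groups: 5

5


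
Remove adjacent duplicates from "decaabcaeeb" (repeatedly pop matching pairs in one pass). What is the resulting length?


Input: decaabcaeeb
Stack-based adjacent duplicate removal:
  Read 'd': push. Stack: d
  Read 'e': push. Stack: de
  Read 'c': push. Stack: dec
  Read 'a': push. Stack: deca
  Read 'a': matches stack top 'a' => pop. Stack: dec
  Read 'b': push. Stack: decb
  Read 'c': push. Stack: decbc
  Read 'a': push. Stack: decbca
  Read 'e': push. Stack: decbcae
  Read 'e': matches stack top 'e' => pop. Stack: decbca
  Read 'b': push. Stack: decbcab
Final stack: "decbcab" (length 7)

7


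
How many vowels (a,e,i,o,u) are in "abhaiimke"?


Input: abhaiimke
Checking each character:
  'a' at position 0: vowel (running total: 1)
  'b' at position 1: consonant
  'h' at position 2: consonant
  'a' at position 3: vowel (running total: 2)
  'i' at position 4: vowel (running total: 3)
  'i' at position 5: vowel (running total: 4)
  'm' at position 6: consonant
  'k' at position 7: consonant
  'e' at position 8: vowel (running total: 5)
Total vowels: 5

5


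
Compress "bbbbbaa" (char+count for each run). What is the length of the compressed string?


Input: bbbbbaa
Runs:
  'b' x 5 => "b5"
  'a' x 2 => "a2"
Compressed: "b5a2"
Compressed length: 4

4


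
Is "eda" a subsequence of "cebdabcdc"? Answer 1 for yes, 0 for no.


Check if "eda" is a subsequence of "cebdabcdc"
Greedy scan:
  Position 0 ('c'): no match needed
  Position 1 ('e'): matches sub[0] = 'e'
  Position 2 ('b'): no match needed
  Position 3 ('d'): matches sub[1] = 'd'
  Position 4 ('a'): matches sub[2] = 'a'
  Position 5 ('b'): no match needed
  Position 6 ('c'): no match needed
  Position 7 ('d'): no match needed
  Position 8 ('c'): no match needed
All 3 characters matched => is a subsequence

1


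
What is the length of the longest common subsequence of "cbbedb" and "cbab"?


LCS of "cbbedb" and "cbab"
DP table:
           c    b    a    b
      0    0    0    0    0
  c   0    1    1    1    1
  b   0    1    2    2    2
  b   0    1    2    2    3
  e   0    1    2    2    3
  d   0    1    2    2    3
  b   0    1    2    2    3
LCS length = dp[6][4] = 3

3


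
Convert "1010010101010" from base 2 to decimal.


Input: "1010010101010" in base 2
Positional expansion:
  Digit '1' (value 1) x 2^12 = 4096
  Digit '0' (value 0) x 2^11 = 0
  Digit '1' (value 1) x 2^10 = 1024
  Digit '0' (value 0) x 2^9 = 0
  Digit '0' (value 0) x 2^8 = 0
  Digit '1' (value 1) x 2^7 = 128
  Digit '0' (value 0) x 2^6 = 0
  Digit '1' (value 1) x 2^5 = 32
  Digit '0' (value 0) x 2^4 = 0
  Digit '1' (value 1) x 2^3 = 8
  Digit '0' (value 0) x 2^2 = 0
  Digit '1' (value 1) x 2^1 = 2
  Digit '0' (value 0) x 2^0 = 0
Sum = 5290

5290


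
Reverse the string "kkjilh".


Input: kkjilh
Reading characters right to left:
  Position 5: 'h'
  Position 4: 'l'
  Position 3: 'i'
  Position 2: 'j'
  Position 1: 'k'
  Position 0: 'k'
Reversed: hlijkk

hlijkk


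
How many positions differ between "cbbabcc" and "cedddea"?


Comparing "cbbabcc" and "cedddea" position by position:
  Position 0: 'c' vs 'c' => same
  Position 1: 'b' vs 'e' => DIFFER
  Position 2: 'b' vs 'd' => DIFFER
  Position 3: 'a' vs 'd' => DIFFER
  Position 4: 'b' vs 'd' => DIFFER
  Position 5: 'c' vs 'e' => DIFFER
  Position 6: 'c' vs 'a' => DIFFER
Positions that differ: 6

6


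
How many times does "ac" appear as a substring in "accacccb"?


Searching for "ac" in "accacccb"
Scanning each position:
  Position 0: "ac" => MATCH
  Position 1: "cc" => no
  Position 2: "ca" => no
  Position 3: "ac" => MATCH
  Position 4: "cc" => no
  Position 5: "cc" => no
  Position 6: "cb" => no
Total occurrences: 2

2


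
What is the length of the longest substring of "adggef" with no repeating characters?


Input: "adggef"
Sliding window (track last position of each char):
  Position 0 ('a'): window [0,0] length 1 -- new best
  Position 1 ('d'): window [0,1] length 2 -- new best
  Position 2 ('g'): window [0,2] length 3 -- new best
  Position 3 ('g'): repeat (last at 2), move window start to 3
  Position 3 ('g'): window [3,3] length 1
  Position 4 ('e'): window [3,4] length 2
  Position 5 ('f'): window [3,5] length 3
Longest substring with no repeats: "adg" with length 3

3


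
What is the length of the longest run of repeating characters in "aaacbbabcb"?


Input: "aaacbbabcb"
Scanning for longest run:
  Position 1 ('a'): continues run of 'a', length=2
  Position 2 ('a'): continues run of 'a', length=3
  Position 3 ('c'): new char, reset run to 1
  Position 4 ('b'): new char, reset run to 1
  Position 5 ('b'): continues run of 'b', length=2
  Position 6 ('a'): new char, reset run to 1
  Position 7 ('b'): new char, reset run to 1
  Position 8 ('c'): new char, reset run to 1
  Position 9 ('b'): new char, reset run to 1
Longest run: 'a' with length 3

3


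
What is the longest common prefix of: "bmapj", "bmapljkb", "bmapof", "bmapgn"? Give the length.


Words: bmapj, bmapljkb, bmapof, bmapgn
  Position 0: all 'b' => match
  Position 1: all 'm' => match
  Position 2: all 'a' => match
  Position 3: all 'p' => match
  Position 4: ('j', 'l', 'o', 'g') => mismatch, stop
LCP = "bmap" (length 4)

4


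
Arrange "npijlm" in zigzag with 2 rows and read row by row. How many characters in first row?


Zigzag "npijlm" into 2 rows:
Placing characters:
  'n' => row 0
  'p' => row 1
  'i' => row 0
  'j' => row 1
  'l' => row 0
  'm' => row 1
Rows:
  Row 0: "nil"
  Row 1: "pjm"
First row length: 3

3


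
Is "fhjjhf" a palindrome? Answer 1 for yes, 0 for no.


Input: fhjjhf
Reversed: fhjjhf
  Compare pos 0 ('f') with pos 5 ('f'): match
  Compare pos 1 ('h') with pos 4 ('h'): match
  Compare pos 2 ('j') with pos 3 ('j'): match
Result: palindrome

1


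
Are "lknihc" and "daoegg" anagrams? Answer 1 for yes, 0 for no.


Strings: "lknihc", "daoegg"
Sorted first:  chikln
Sorted second: adeggo
Differ at position 0: 'c' vs 'a' => not anagrams

0


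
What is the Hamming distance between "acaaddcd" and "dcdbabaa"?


Comparing "acaaddcd" and "dcdbabaa" position by position:
  Position 0: 'a' vs 'd' => differ
  Position 1: 'c' vs 'c' => same
  Position 2: 'a' vs 'd' => differ
  Position 3: 'a' vs 'b' => differ
  Position 4: 'd' vs 'a' => differ
  Position 5: 'd' vs 'b' => differ
  Position 6: 'c' vs 'a' => differ
  Position 7: 'd' vs 'a' => differ
Total differences (Hamming distance): 7

7


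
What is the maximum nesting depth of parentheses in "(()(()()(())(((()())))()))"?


Input: "(()(()()(())(((()())))()))"
Tracking depth:
  Position 0 '(': depth becomes 1
  Position 1 '(': depth becomes 2
  Position 2 ')': depth becomes 1
  Position 3 '(': depth becomes 2
  Position 4 '(': depth becomes 3
  Position 5 ')': depth becomes 2
  Position 6 '(': depth becomes 3
  Position 7 ')': depth becomes 2
  Position 8 '(': depth becomes 3
  Position 9 '(': depth becomes 4
  Position 10 ')': depth becomes 3
  Position 11 ')': depth becomes 2
  Position 12 '(': depth becomes 3
  Position 13 '(': depth becomes 4
  Position 14 '(': depth becomes 5
  Position 15 '(': depth becomes 6
  Position 16 ')': depth becomes 5
  Position 17 '(': depth becomes 6
  Position 18 ')': depth becomes 5
  Position 19 ')': depth becomes 4
  Position 20 ')': depth becomes 3
  Position 21 ')': depth becomes 2
  Position 22 '(': depth becomes 3
  Position 23 ')': depth becomes 2
  Position 24 ')': depth becomes 1
  Position 25 ')': depth becomes 0
Maximum depth reached: 6

6


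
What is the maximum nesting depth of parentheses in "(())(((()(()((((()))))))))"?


Input: "(())(((()(()((((()))))))))"
Tracking depth:
  Position 0 '(': depth becomes 1
  Position 1 '(': depth becomes 2
  Position 2 ')': depth becomes 1
  Position 3 ')': depth becomes 0
  Position 4 '(': depth becomes 1
  Position 5 '(': depth becomes 2
  Position 6 '(': depth becomes 3
  Position 7 '(': depth becomes 4
  Position 8 ')': depth becomes 3
  Position 9 '(': depth becomes 4
  Position 10 '(': depth becomes 5
  Position 11 ')': depth becomes 4
  Position 12 '(': depth becomes 5
  Position 13 '(': depth becomes 6
  Position 14 '(': depth becomes 7
  Position 15 '(': depth becomes 8
  Position 16 '(': depth becomes 9
  Position 17 ')': depth becomes 8
  Position 18 ')': depth becomes 7
  Position 19 ')': depth becomes 6
  Position 20 ')': depth becomes 5
  Position 21 ')': depth becomes 4
  Position 22 ')': depth becomes 3
  Position 23 ')': depth becomes 2
  Position 24 ')': depth becomes 1
  Position 25 ')': depth becomes 0
Maximum depth reached: 9

9


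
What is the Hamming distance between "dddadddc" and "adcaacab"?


Comparing "dddadddc" and "adcaacab" position by position:
  Position 0: 'd' vs 'a' => differ
  Position 1: 'd' vs 'd' => same
  Position 2: 'd' vs 'c' => differ
  Position 3: 'a' vs 'a' => same
  Position 4: 'd' vs 'a' => differ
  Position 5: 'd' vs 'c' => differ
  Position 6: 'd' vs 'a' => differ
  Position 7: 'c' vs 'b' => differ
Total differences (Hamming distance): 6

6


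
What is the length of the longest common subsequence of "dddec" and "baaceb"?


LCS of "dddec" and "baaceb"
DP table:
           b    a    a    c    e    b
      0    0    0    0    0    0    0
  d   0    0    0    0    0    0    0
  d   0    0    0    0    0    0    0
  d   0    0    0    0    0    0    0
  e   0    0    0    0    0    1    1
  c   0    0    0    0    1    1    1
LCS length = dp[5][6] = 1

1


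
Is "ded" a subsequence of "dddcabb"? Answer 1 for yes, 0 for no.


Check if "ded" is a subsequence of "dddcabb"
Greedy scan:
  Position 0 ('d'): matches sub[0] = 'd'
  Position 1 ('d'): no match needed
  Position 2 ('d'): no match needed
  Position 3 ('c'): no match needed
  Position 4 ('a'): no match needed
  Position 5 ('b'): no match needed
  Position 6 ('b'): no match needed
Only matched 1/3 characters => not a subsequence

0


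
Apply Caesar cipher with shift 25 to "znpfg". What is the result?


Caesar cipher: shift "znpfg" by 25
  'z' (pos 25) + 25 = pos 24 = 'y'
  'n' (pos 13) + 25 = pos 12 = 'm'
  'p' (pos 15) + 25 = pos 14 = 'o'
  'f' (pos 5) + 25 = pos 4 = 'e'
  'g' (pos 6) + 25 = pos 5 = 'f'
Result: ymoef

ymoef


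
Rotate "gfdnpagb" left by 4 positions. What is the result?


Input: "gfdnpagb", rotate left by 4
First 4 characters: "gfdn"
Remaining characters: "pagb"
Concatenate remaining + first: "pagb" + "gfdn" = "pagbgfdn"

pagbgfdn


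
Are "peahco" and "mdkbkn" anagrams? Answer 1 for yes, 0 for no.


Strings: "peahco", "mdkbkn"
Sorted first:  acehop
Sorted second: bdkkmn
Differ at position 0: 'a' vs 'b' => not anagrams

0


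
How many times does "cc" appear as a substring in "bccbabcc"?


Searching for "cc" in "bccbabcc"
Scanning each position:
  Position 0: "bc" => no
  Position 1: "cc" => MATCH
  Position 2: "cb" => no
  Position 3: "ba" => no
  Position 4: "ab" => no
  Position 5: "bc" => no
  Position 6: "cc" => MATCH
Total occurrences: 2

2


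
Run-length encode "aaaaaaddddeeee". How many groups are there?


Input: aaaaaaddddeeee
Scanning for consecutive runs:
  Group 1: 'a' x 6 (positions 0-5)
  Group 2: 'd' x 4 (positions 6-9)
  Group 3: 'e' x 4 (positions 10-13)
Total groups: 3

3


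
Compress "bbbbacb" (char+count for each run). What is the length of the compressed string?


Input: bbbbacb
Runs:
  'b' x 4 => "b4"
  'a' x 1 => "a1"
  'c' x 1 => "c1"
  'b' x 1 => "b1"
Compressed: "b4a1c1b1"
Compressed length: 8

8


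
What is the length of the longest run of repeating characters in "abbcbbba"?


Input: "abbcbbba"
Scanning for longest run:
  Position 1 ('b'): new char, reset run to 1
  Position 2 ('b'): continues run of 'b', length=2
  Position 3 ('c'): new char, reset run to 1
  Position 4 ('b'): new char, reset run to 1
  Position 5 ('b'): continues run of 'b', length=2
  Position 6 ('b'): continues run of 'b', length=3
  Position 7 ('a'): new char, reset run to 1
Longest run: 'b' with length 3

3


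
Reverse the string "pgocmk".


Input: pgocmk
Reading characters right to left:
  Position 5: 'k'
  Position 4: 'm'
  Position 3: 'c'
  Position 2: 'o'
  Position 1: 'g'
  Position 0: 'p'
Reversed: kmcogp

kmcogp


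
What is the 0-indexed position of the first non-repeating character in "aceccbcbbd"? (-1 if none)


Input: aceccbcbbd
Character frequencies:
  'a': 1
  'b': 3
  'c': 4
  'd': 1
  'e': 1
Scanning left to right for freq == 1:
  Position 0 ('a'): unique! => answer = 0

0


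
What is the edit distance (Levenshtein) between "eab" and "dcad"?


Computing edit distance: "eab" -> "dcad"
DP table:
           d    c    a    d
      0    1    2    3    4
  e   1    1    2    3    4
  a   2    2    2    2    3
  b   3    3    3    3    3
Edit distance = dp[3][4] = 3

3


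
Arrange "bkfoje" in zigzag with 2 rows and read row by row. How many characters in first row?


Zigzag "bkfoje" into 2 rows:
Placing characters:
  'b' => row 0
  'k' => row 1
  'f' => row 0
  'o' => row 1
  'j' => row 0
  'e' => row 1
Rows:
  Row 0: "bfj"
  Row 1: "koe"
First row length: 3

3


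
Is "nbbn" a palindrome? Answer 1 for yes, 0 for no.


Input: nbbn
Reversed: nbbn
  Compare pos 0 ('n') with pos 3 ('n'): match
  Compare pos 1 ('b') with pos 2 ('b'): match
Result: palindrome

1


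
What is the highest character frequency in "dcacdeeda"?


Input: dcacdeeda
Character counts:
  'a': 2
  'c': 2
  'd': 3
  'e': 2
Maximum frequency: 3

3


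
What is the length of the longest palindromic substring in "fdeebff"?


Input: "fdeebff"
Checking substrings for palindromes:
  [2:4] "ee" (len 2) => palindrome
  [5:7] "ff" (len 2) => palindrome
Longest palindromic substring: "ee" with length 2

2


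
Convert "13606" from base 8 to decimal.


Input: "13606" in base 8
Positional expansion:
  Digit '1' (value 1) x 8^4 = 4096
  Digit '3' (value 3) x 8^3 = 1536
  Digit '6' (value 6) x 8^2 = 384
  Digit '0' (value 0) x 8^1 = 0
  Digit '6' (value 6) x 8^0 = 6
Sum = 6022

6022


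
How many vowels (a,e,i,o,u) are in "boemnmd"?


Input: boemnmd
Checking each character:
  'b' at position 0: consonant
  'o' at position 1: vowel (running total: 1)
  'e' at position 2: vowel (running total: 2)
  'm' at position 3: consonant
  'n' at position 4: consonant
  'm' at position 5: consonant
  'd' at position 6: consonant
Total vowels: 2

2


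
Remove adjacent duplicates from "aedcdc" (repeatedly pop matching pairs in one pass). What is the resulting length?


Input: aedcdc
Stack-based adjacent duplicate removal:
  Read 'a': push. Stack: a
  Read 'e': push. Stack: ae
  Read 'd': push. Stack: aed
  Read 'c': push. Stack: aedc
  Read 'd': push. Stack: aedcd
  Read 'c': push. Stack: aedcdc
Final stack: "aedcdc" (length 6)

6


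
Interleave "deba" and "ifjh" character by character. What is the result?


Interleaving "deba" and "ifjh":
  Position 0: 'd' from first, 'i' from second => "di"
  Position 1: 'e' from first, 'f' from second => "ef"
  Position 2: 'b' from first, 'j' from second => "bj"
  Position 3: 'a' from first, 'h' from second => "ah"
Result: diefbjah

diefbjah


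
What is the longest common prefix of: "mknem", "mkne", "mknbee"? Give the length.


Words: mknem, mkne, mknbee
  Position 0: all 'm' => match
  Position 1: all 'k' => match
  Position 2: all 'n' => match
  Position 3: ('e', 'e', 'b') => mismatch, stop
LCP = "mkn" (length 3)

3


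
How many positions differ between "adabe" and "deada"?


Comparing "adabe" and "deada" position by position:
  Position 0: 'a' vs 'd' => DIFFER
  Position 1: 'd' vs 'e' => DIFFER
  Position 2: 'a' vs 'a' => same
  Position 3: 'b' vs 'd' => DIFFER
  Position 4: 'e' vs 'a' => DIFFER
Positions that differ: 4

4


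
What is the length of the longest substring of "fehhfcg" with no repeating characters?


Input: "fehhfcg"
Sliding window (track last position of each char):
  Position 0 ('f'): window [0,0] length 1 -- new best
  Position 1 ('e'): window [0,1] length 2 -- new best
  Position 2 ('h'): window [0,2] length 3 -- new best
  Position 3 ('h'): repeat (last at 2), move window start to 3
  Position 3 ('h'): window [3,3] length 1
  Position 4 ('f'): window [3,4] length 2
  Position 5 ('c'): window [3,5] length 3
  Position 6 ('g'): window [3,6] length 4 -- new best
Longest substring with no repeats: "hfcg" with length 4

4


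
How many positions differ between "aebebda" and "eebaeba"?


Comparing "aebebda" and "eebaeba" position by position:
  Position 0: 'a' vs 'e' => DIFFER
  Position 1: 'e' vs 'e' => same
  Position 2: 'b' vs 'b' => same
  Position 3: 'e' vs 'a' => DIFFER
  Position 4: 'b' vs 'e' => DIFFER
  Position 5: 'd' vs 'b' => DIFFER
  Position 6: 'a' vs 'a' => same
Positions that differ: 4

4


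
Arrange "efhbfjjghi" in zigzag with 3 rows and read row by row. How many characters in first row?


Zigzag "efhbfjjghi" into 3 rows:
Placing characters:
  'e' => row 0
  'f' => row 1
  'h' => row 2
  'b' => row 1
  'f' => row 0
  'j' => row 1
  'j' => row 2
  'g' => row 1
  'h' => row 0
  'i' => row 1
Rows:
  Row 0: "efh"
  Row 1: "fbjgi"
  Row 2: "hj"
First row length: 3

3


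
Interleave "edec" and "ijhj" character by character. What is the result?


Interleaving "edec" and "ijhj":
  Position 0: 'e' from first, 'i' from second => "ei"
  Position 1: 'd' from first, 'j' from second => "dj"
  Position 2: 'e' from first, 'h' from second => "eh"
  Position 3: 'c' from first, 'j' from second => "cj"
Result: eidjehcj

eidjehcj


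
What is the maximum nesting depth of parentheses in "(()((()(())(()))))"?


Input: "(()((()(())(()))))"
Tracking depth:
  Position 0 '(': depth becomes 1
  Position 1 '(': depth becomes 2
  Position 2 ')': depth becomes 1
  Position 3 '(': depth becomes 2
  Position 4 '(': depth becomes 3
  Position 5 '(': depth becomes 4
  Position 6 ')': depth becomes 3
  Position 7 '(': depth becomes 4
  Position 8 '(': depth becomes 5
  Position 9 ')': depth becomes 4
  Position 10 ')': depth becomes 3
  Position 11 '(': depth becomes 4
  Position 12 '(': depth becomes 5
  Position 13 ')': depth becomes 4
  Position 14 ')': depth becomes 3
  Position 15 ')': depth becomes 2
  Position 16 ')': depth becomes 1
  Position 17 ')': depth becomes 0
Maximum depth reached: 5

5


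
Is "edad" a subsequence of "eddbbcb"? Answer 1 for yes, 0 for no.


Check if "edad" is a subsequence of "eddbbcb"
Greedy scan:
  Position 0 ('e'): matches sub[0] = 'e'
  Position 1 ('d'): matches sub[1] = 'd'
  Position 2 ('d'): no match needed
  Position 3 ('b'): no match needed
  Position 4 ('b'): no match needed
  Position 5 ('c'): no match needed
  Position 6 ('b'): no match needed
Only matched 2/4 characters => not a subsequence

0


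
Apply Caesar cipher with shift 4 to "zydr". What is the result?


Caesar cipher: shift "zydr" by 4
  'z' (pos 25) + 4 = pos 3 = 'd'
  'y' (pos 24) + 4 = pos 2 = 'c'
  'd' (pos 3) + 4 = pos 7 = 'h'
  'r' (pos 17) + 4 = pos 21 = 'v'
Result: dchv

dchv


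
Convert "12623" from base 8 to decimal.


Input: "12623" in base 8
Positional expansion:
  Digit '1' (value 1) x 8^4 = 4096
  Digit '2' (value 2) x 8^3 = 1024
  Digit '6' (value 6) x 8^2 = 384
  Digit '2' (value 2) x 8^1 = 16
  Digit '3' (value 3) x 8^0 = 3
Sum = 5523

5523


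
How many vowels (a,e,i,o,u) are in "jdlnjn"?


Input: jdlnjn
Checking each character:
  'j' at position 0: consonant
  'd' at position 1: consonant
  'l' at position 2: consonant
  'n' at position 3: consonant
  'j' at position 4: consonant
  'n' at position 5: consonant
Total vowels: 0

0


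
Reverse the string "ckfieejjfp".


Input: ckfieejjfp
Reading characters right to left:
  Position 9: 'p'
  Position 8: 'f'
  Position 7: 'j'
  Position 6: 'j'
  Position 5: 'e'
  Position 4: 'e'
  Position 3: 'i'
  Position 2: 'f'
  Position 1: 'k'
  Position 0: 'c'
Reversed: pfjjeeifkc

pfjjeeifkc


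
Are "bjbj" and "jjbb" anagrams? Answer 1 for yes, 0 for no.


Strings: "bjbj", "jjbb"
Sorted first:  bbjj
Sorted second: bbjj
Sorted forms match => anagrams

1


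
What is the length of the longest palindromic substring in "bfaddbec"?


Input: "bfaddbec"
Checking substrings for palindromes:
  [3:5] "dd" (len 2) => palindrome
Longest palindromic substring: "dd" with length 2

2


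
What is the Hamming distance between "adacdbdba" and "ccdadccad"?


Comparing "adacdbdba" and "ccdadccad" position by position:
  Position 0: 'a' vs 'c' => differ
  Position 1: 'd' vs 'c' => differ
  Position 2: 'a' vs 'd' => differ
  Position 3: 'c' vs 'a' => differ
  Position 4: 'd' vs 'd' => same
  Position 5: 'b' vs 'c' => differ
  Position 6: 'd' vs 'c' => differ
  Position 7: 'b' vs 'a' => differ
  Position 8: 'a' vs 'd' => differ
Total differences (Hamming distance): 8

8


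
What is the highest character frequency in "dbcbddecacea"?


Input: dbcbddecacea
Character counts:
  'a': 2
  'b': 2
  'c': 3
  'd': 3
  'e': 2
Maximum frequency: 3

3


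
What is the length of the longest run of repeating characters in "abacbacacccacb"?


Input: "abacbacacccacb"
Scanning for longest run:
  Position 1 ('b'): new char, reset run to 1
  Position 2 ('a'): new char, reset run to 1
  Position 3 ('c'): new char, reset run to 1
  Position 4 ('b'): new char, reset run to 1
  Position 5 ('a'): new char, reset run to 1
  Position 6 ('c'): new char, reset run to 1
  Position 7 ('a'): new char, reset run to 1
  Position 8 ('c'): new char, reset run to 1
  Position 9 ('c'): continues run of 'c', length=2
  Position 10 ('c'): continues run of 'c', length=3
  Position 11 ('a'): new char, reset run to 1
  Position 12 ('c'): new char, reset run to 1
  Position 13 ('b'): new char, reset run to 1
Longest run: 'c' with length 3

3


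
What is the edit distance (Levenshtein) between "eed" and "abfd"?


Computing edit distance: "eed" -> "abfd"
DP table:
           a    b    f    d
      0    1    2    3    4
  e   1    1    2    3    4
  e   2    2    2    3    4
  d   3    3    3    3    3
Edit distance = dp[3][4] = 3

3


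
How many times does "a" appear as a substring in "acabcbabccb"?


Searching for "a" in "acabcbabccb"
Scanning each position:
  Position 0: "a" => MATCH
  Position 1: "c" => no
  Position 2: "a" => MATCH
  Position 3: "b" => no
  Position 4: "c" => no
  Position 5: "b" => no
  Position 6: "a" => MATCH
  Position 7: "b" => no
  Position 8: "c" => no
  Position 9: "c" => no
  Position 10: "b" => no
Total occurrences: 3

3


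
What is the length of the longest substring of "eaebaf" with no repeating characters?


Input: "eaebaf"
Sliding window (track last position of each char):
  Position 0 ('e'): window [0,0] length 1 -- new best
  Position 1 ('a'): window [0,1] length 2 -- new best
  Position 2 ('e'): repeat (last at 0), move window start to 1
  Position 2 ('e'): window [1,2] length 2
  Position 3 ('b'): window [1,3] length 3 -- new best
  Position 4 ('a'): repeat (last at 1), move window start to 2
  Position 4 ('a'): window [2,4] length 3
  Position 5 ('f'): window [2,5] length 4 -- new best
Longest substring with no repeats: "ebaf" with length 4

4


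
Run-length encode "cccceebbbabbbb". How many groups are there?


Input: cccceebbbabbbb
Scanning for consecutive runs:
  Group 1: 'c' x 4 (positions 0-3)
  Group 2: 'e' x 2 (positions 4-5)
  Group 3: 'b' x 3 (positions 6-8)
  Group 4: 'a' x 1 (positions 9-9)
  Group 5: 'b' x 4 (positions 10-13)
Total groups: 5

5


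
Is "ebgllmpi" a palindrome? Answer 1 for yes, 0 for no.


Input: ebgllmpi
Reversed: ipmllgbe
  Compare pos 0 ('e') with pos 7 ('i'): MISMATCH
  Compare pos 1 ('b') with pos 6 ('p'): MISMATCH
  Compare pos 2 ('g') with pos 5 ('m'): MISMATCH
  Compare pos 3 ('l') with pos 4 ('l'): match
Result: not a palindrome

0


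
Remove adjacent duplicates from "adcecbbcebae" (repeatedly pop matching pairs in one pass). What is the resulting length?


Input: adcecbbcebae
Stack-based adjacent duplicate removal:
  Read 'a': push. Stack: a
  Read 'd': push. Stack: ad
  Read 'c': push. Stack: adc
  Read 'e': push. Stack: adce
  Read 'c': push. Stack: adcec
  Read 'b': push. Stack: adcecb
  Read 'b': matches stack top 'b' => pop. Stack: adcec
  Read 'c': matches stack top 'c' => pop. Stack: adce
  Read 'e': matches stack top 'e' => pop. Stack: adc
  Read 'b': push. Stack: adcb
  Read 'a': push. Stack: adcba
  Read 'e': push. Stack: adcbae
Final stack: "adcbae" (length 6)

6


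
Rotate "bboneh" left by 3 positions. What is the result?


Input: "bboneh", rotate left by 3
First 3 characters: "bbo"
Remaining characters: "neh"
Concatenate remaining + first: "neh" + "bbo" = "nehbbo"

nehbbo
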